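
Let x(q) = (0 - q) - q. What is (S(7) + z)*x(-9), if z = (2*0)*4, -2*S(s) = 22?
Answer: -198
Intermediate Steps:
S(s) = -11 (S(s) = -½*22 = -11)
x(q) = -2*q (x(q) = -q - q = -2*q)
z = 0 (z = 0*4 = 0)
(S(7) + z)*x(-9) = (-11 + 0)*(-2*(-9)) = -11*18 = -198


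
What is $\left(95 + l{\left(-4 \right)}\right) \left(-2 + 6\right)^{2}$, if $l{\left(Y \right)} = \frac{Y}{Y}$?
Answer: $1536$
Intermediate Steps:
$l{\left(Y \right)} = 1$
$\left(95 + l{\left(-4 \right)}\right) \left(-2 + 6\right)^{2} = \left(95 + 1\right) \left(-2 + 6\right)^{2} = 96 \cdot 4^{2} = 96 \cdot 16 = 1536$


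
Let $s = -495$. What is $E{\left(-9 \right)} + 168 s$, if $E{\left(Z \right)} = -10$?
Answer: $-83170$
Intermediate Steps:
$E{\left(-9 \right)} + 168 s = -10 + 168 \left(-495\right) = -10 - 83160 = -83170$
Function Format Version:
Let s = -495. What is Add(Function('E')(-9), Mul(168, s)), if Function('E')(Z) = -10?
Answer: -83170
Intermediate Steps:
Add(Function('E')(-9), Mul(168, s)) = Add(-10, Mul(168, -495)) = Add(-10, -83160) = -83170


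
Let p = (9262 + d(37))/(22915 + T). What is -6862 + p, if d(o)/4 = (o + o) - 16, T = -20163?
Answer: -9437365/1376 ≈ -6858.5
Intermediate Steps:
d(o) = -64 + 8*o (d(o) = 4*((o + o) - 16) = 4*(2*o - 16) = 4*(-16 + 2*o) = -64 + 8*o)
p = 4747/1376 (p = (9262 + (-64 + 8*37))/(22915 - 20163) = (9262 + (-64 + 296))/2752 = (9262 + 232)*(1/2752) = 9494*(1/2752) = 4747/1376 ≈ 3.4499)
-6862 + p = -6862 + 4747/1376 = -9437365/1376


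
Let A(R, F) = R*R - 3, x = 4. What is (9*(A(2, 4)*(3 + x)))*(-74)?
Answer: -4662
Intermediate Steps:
A(R, F) = -3 + R² (A(R, F) = R² - 3 = -3 + R²)
(9*(A(2, 4)*(3 + x)))*(-74) = (9*((-3 + 2²)*(3 + 4)))*(-74) = (9*((-3 + 4)*7))*(-74) = (9*(1*7))*(-74) = (9*7)*(-74) = 63*(-74) = -4662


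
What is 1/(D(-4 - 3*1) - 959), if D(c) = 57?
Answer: -1/902 ≈ -0.0011086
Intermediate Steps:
1/(D(-4 - 3*1) - 959) = 1/(57 - 959) = 1/(-902) = -1/902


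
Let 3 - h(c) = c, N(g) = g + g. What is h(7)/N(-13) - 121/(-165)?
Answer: 173/195 ≈ 0.88718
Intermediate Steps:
N(g) = 2*g
h(c) = 3 - c
h(7)/N(-13) - 121/(-165) = (3 - 1*7)/((2*(-13))) - 121/(-165) = (3 - 7)/(-26) - 121*(-1/165) = -4*(-1/26) + 11/15 = 2/13 + 11/15 = 173/195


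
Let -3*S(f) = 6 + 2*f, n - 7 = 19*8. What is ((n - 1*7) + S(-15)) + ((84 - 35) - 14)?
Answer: 195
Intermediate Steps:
n = 159 (n = 7 + 19*8 = 7 + 152 = 159)
S(f) = -2 - 2*f/3 (S(f) = -(6 + 2*f)/3 = -2 - 2*f/3)
((n - 1*7) + S(-15)) + ((84 - 35) - 14) = ((159 - 1*7) + (-2 - ⅔*(-15))) + ((84 - 35) - 14) = ((159 - 7) + (-2 + 10)) + (49 - 14) = (152 + 8) + 35 = 160 + 35 = 195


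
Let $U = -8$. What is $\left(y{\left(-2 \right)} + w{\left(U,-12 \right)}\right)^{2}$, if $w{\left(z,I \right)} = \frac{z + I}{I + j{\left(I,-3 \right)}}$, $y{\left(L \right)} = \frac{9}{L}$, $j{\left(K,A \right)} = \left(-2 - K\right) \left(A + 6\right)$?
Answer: $\frac{10201}{324} \approx 31.485$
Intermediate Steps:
$j{\left(K,A \right)} = \left(-2 - K\right) \left(6 + A\right)$
$w{\left(z,I \right)} = \frac{I + z}{-6 - 2 I}$ ($w{\left(z,I \right)} = \frac{z + I}{I - \left(6 + 3 I\right)} = \frac{I + z}{I + \left(-12 - 6 I + 6 + 3 I\right)} = \frac{I + z}{I - \left(6 + 3 I\right)} = \frac{I + z}{-6 - 2 I}$)
$\left(y{\left(-2 \right)} + w{\left(U,-12 \right)}\right)^{2} = \left(\frac{9}{-2} + \frac{\left(-1\right) \left(-12\right) - -8}{2 \left(3 - 12\right)}\right)^{2} = \left(9 \left(- \frac{1}{2}\right) + \frac{12 + 8}{2 \left(-9\right)}\right)^{2} = \left(- \frac{9}{2} + \frac{1}{2} \left(- \frac{1}{9}\right) 20\right)^{2} = \left(- \frac{9}{2} - \frac{10}{9}\right)^{2} = \left(- \frac{101}{18}\right)^{2} = \frac{10201}{324}$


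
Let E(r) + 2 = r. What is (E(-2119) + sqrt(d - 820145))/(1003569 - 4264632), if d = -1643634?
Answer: 707/1087021 - I*sqrt(2463779)/3261063 ≈ 0.0006504 - 0.00048133*I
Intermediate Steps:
E(r) = -2 + r
(E(-2119) + sqrt(d - 820145))/(1003569 - 4264632) = ((-2 - 2119) + sqrt(-1643634 - 820145))/(1003569 - 4264632) = (-2121 + sqrt(-2463779))/(-3261063) = (-2121 + I*sqrt(2463779))*(-1/3261063) = 707/1087021 - I*sqrt(2463779)/3261063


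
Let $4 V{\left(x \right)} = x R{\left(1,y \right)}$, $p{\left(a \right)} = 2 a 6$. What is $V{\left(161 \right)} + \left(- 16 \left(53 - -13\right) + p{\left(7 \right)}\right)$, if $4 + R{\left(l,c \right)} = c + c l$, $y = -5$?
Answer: $- \frac{3071}{2} \approx -1535.5$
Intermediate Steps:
$R{\left(l,c \right)} = -4 + c + c l$ ($R{\left(l,c \right)} = -4 + \left(c + c l\right) = -4 + c + c l$)
$p{\left(a \right)} = 12 a$
$V{\left(x \right)} = - \frac{7 x}{2}$ ($V{\left(x \right)} = \frac{x \left(-4 - 5 - 5\right)}{4} = \frac{x \left(-14\right)}{4} = \frac{\left(-14\right) x}{4} = - \frac{7 x}{2}$)
$V{\left(161 \right)} + \left(- 16 \left(53 - -13\right) + p{\left(7 \right)}\right) = \left(- \frac{7}{2}\right) 161 + \left(- 16 \left(53 - -13\right) + 12 \cdot 7\right) = - \frac{1127}{2} + \left(- 16 \left(53 + 13\right) + 84\right) = - \frac{1127}{2} + \left(\left(-16\right) 66 + 84\right) = - \frac{1127}{2} + \left(-1056 + 84\right) = - \frac{1127}{2} - 972 = - \frac{3071}{2}$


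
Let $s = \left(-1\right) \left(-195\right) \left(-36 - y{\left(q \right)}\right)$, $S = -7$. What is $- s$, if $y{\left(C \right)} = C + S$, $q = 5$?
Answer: $6630$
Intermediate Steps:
$y{\left(C \right)} = -7 + C$ ($y{\left(C \right)} = C - 7 = -7 + C$)
$s = -6630$ ($s = \left(-1\right) \left(-195\right) \left(-36 - \left(-7 + 5\right)\right) = 195 \left(-36 - -2\right) = 195 \left(-36 + 2\right) = 195 \left(-34\right) = -6630$)
$- s = \left(-1\right) \left(-6630\right) = 6630$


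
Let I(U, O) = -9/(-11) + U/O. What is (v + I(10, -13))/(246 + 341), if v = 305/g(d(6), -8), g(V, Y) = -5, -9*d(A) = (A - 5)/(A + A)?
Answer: -8716/83941 ≈ -0.10383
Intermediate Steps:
d(A) = -(-5 + A)/(18*A) (d(A) = -(A - 5)/(9*(A + A)) = -(-5 + A)/(9*(2*A)) = -(-5 + A)*1/(2*A)/9 = -(-5 + A)/(18*A))
v = -61 (v = 305/(-5) = 305*(-⅕) = -61)
I(U, O) = 9/11 + U/O (I(U, O) = -9*(-1/11) + U/O = 9/11 + U/O)
(v + I(10, -13))/(246 + 341) = (-61 + (9/11 + 10/(-13)))/(246 + 341) = (-61 + (9/11 + 10*(-1/13)))/587 = (-61 + (9/11 - 10/13))*(1/587) = (-61 + 7/143)*(1/587) = -8716/143*1/587 = -8716/83941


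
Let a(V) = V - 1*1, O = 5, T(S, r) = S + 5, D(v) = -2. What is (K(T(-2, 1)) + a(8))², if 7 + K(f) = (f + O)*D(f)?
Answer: 256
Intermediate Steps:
T(S, r) = 5 + S
K(f) = -17 - 2*f (K(f) = -7 + (f + 5)*(-2) = -7 + (5 + f)*(-2) = -7 + (-10 - 2*f) = -17 - 2*f)
a(V) = -1 + V (a(V) = V - 1 = -1 + V)
(K(T(-2, 1)) + a(8))² = ((-17 - 2*(5 - 2)) + (-1 + 8))² = ((-17 - 2*3) + 7)² = ((-17 - 6) + 7)² = (-23 + 7)² = (-16)² = 256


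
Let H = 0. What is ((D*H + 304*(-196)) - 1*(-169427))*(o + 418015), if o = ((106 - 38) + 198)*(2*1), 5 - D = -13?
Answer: 45974458121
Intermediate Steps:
D = 18 (D = 5 - 1*(-13) = 5 + 13 = 18)
o = 532 (o = (68 + 198)*2 = 266*2 = 532)
((D*H + 304*(-196)) - 1*(-169427))*(o + 418015) = ((18*0 + 304*(-196)) - 1*(-169427))*(532 + 418015) = ((0 - 59584) + 169427)*418547 = (-59584 + 169427)*418547 = 109843*418547 = 45974458121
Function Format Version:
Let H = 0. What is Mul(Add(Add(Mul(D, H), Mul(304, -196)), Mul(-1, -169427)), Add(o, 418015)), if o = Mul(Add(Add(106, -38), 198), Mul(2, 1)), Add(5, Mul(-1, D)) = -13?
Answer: 45974458121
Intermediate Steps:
D = 18 (D = Add(5, Mul(-1, -13)) = Add(5, 13) = 18)
o = 532 (o = Mul(Add(68, 198), 2) = Mul(266, 2) = 532)
Mul(Add(Add(Mul(D, H), Mul(304, -196)), Mul(-1, -169427)), Add(o, 418015)) = Mul(Add(Add(Mul(18, 0), Mul(304, -196)), Mul(-1, -169427)), Add(532, 418015)) = Mul(Add(Add(0, -59584), 169427), 418547) = Mul(Add(-59584, 169427), 418547) = Mul(109843, 418547) = 45974458121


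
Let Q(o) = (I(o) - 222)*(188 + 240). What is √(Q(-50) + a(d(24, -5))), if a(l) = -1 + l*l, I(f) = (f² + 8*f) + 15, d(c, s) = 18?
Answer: √810527 ≈ 900.29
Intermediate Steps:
I(f) = 15 + f² + 8*f
a(l) = -1 + l²
Q(o) = -88596 + 428*o² + 3424*o (Q(o) = ((15 + o² + 8*o) - 222)*(188 + 240) = (-207 + o² + 8*o)*428 = -88596 + 428*o² + 3424*o)
√(Q(-50) + a(d(24, -5))) = √((-88596 + 428*(-50)² + 3424*(-50)) + (-1 + 18²)) = √((-88596 + 428*2500 - 171200) + (-1 + 324)) = √((-88596 + 1070000 - 171200) + 323) = √(810204 + 323) = √810527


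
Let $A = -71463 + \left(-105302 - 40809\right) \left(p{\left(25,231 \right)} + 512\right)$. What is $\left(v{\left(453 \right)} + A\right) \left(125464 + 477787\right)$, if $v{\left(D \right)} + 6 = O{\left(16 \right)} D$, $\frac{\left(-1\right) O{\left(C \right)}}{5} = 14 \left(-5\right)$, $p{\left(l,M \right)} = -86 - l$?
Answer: $-35292252650930$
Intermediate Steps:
$O{\left(C \right)} = 350$ ($O{\left(C \right)} = - 5 \cdot 14 \left(-5\right) = \left(-5\right) \left(-70\right) = 350$)
$v{\left(D \right)} = -6 + 350 D$
$A = -58661974$ ($A = -71463 + \left(-105302 - 40809\right) \left(\left(-86 - 25\right) + 512\right) = -71463 - 146111 \left(\left(-86 - 25\right) + 512\right) = -71463 - 146111 \left(-111 + 512\right) = -71463 - 58590511 = -58661974$)
$\left(v{\left(453 \right)} + A\right) \left(125464 + 477787\right) = \left(\left(-6 + 350 \cdot 453\right) - 58661974\right) \left(125464 + 477787\right) = \left(\left(-6 + 158550\right) - 58661974\right) 603251 = \left(158544 - 58661974\right) 603251 = \left(-58503430\right) 603251 = -35292252650930$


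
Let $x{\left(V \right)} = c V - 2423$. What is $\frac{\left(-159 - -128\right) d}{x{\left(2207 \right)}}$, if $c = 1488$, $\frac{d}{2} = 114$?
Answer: $- \frac{7068}{3281593} \approx -0.0021538$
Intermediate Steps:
$d = 228$ ($d = 2 \cdot 114 = 228$)
$x{\left(V \right)} = -2423 + 1488 V$ ($x{\left(V \right)} = 1488 V - 2423 = -2423 + 1488 V$)
$\frac{\left(-159 - -128\right) d}{x{\left(2207 \right)}} = \frac{\left(-159 - -128\right) 228}{-2423 + 1488 \cdot 2207} = \frac{\left(-159 + 128\right) 228}{-2423 + 3284016} = \frac{\left(-31\right) 228}{3281593} = \left(-7068\right) \frac{1}{3281593} = - \frac{7068}{3281593}$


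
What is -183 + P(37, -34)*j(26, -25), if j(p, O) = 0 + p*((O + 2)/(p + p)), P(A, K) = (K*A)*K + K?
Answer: -491670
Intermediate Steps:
P(A, K) = K + A*K² (P(A, K) = (A*K)*K + K = A*K² + K = K + A*K²)
j(p, O) = 1 + O/2 (j(p, O) = 0 + p*((2 + O)/((2*p))) = 0 + p*((2 + O)*(1/(2*p))) = 0 + p*((2 + O)/(2*p)) = 0 + (1 + O/2) = 1 + O/2)
-183 + P(37, -34)*j(26, -25) = -183 + (-34*(1 + 37*(-34)))*(1 + (½)*(-25)) = -183 + (-34*(1 - 1258))*(1 - 25/2) = -183 - 34*(-1257)*(-23/2) = -183 + 42738*(-23/2) = -183 - 491487 = -491670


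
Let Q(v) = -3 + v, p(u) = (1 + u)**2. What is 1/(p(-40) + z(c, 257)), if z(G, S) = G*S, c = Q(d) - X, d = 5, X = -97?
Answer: 1/26964 ≈ 3.7086e-5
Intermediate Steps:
c = 99 (c = (-3 + 5) - 1*(-97) = 2 + 97 = 99)
1/(p(-40) + z(c, 257)) = 1/((1 - 40)**2 + 99*257) = 1/((-39)**2 + 25443) = 1/(1521 + 25443) = 1/26964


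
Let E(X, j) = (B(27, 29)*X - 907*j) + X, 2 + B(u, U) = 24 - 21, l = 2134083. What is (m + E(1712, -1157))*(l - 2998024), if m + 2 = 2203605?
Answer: -2813359934866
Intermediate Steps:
m = 2203603 (m = -2 + 2203605 = 2203603)
B(u, U) = 1 (B(u, U) = -2 + (24 - 21) = -2 + 3 = 1)
E(X, j) = -907*j + 2*X (E(X, j) = (1*X - 907*j) + X = (X - 907*j) + X = -907*j + 2*X)
(m + E(1712, -1157))*(l - 2998024) = (2203603 + (-907*(-1157) + 2*1712))*(2134083 - 2998024) = (2203603 + (1049399 + 3424))*(-863941) = (2203603 + 1052823)*(-863941) = 3256426*(-863941) = -2813359934866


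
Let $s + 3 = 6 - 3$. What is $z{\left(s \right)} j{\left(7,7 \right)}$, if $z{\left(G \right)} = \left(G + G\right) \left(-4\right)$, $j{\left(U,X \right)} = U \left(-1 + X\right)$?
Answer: $0$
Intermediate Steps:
$s = 0$ ($s = -3 + \left(6 - 3\right) = -3 + 3 = 0$)
$z{\left(G \right)} = - 8 G$ ($z{\left(G \right)} = 2 G \left(-4\right) = - 8 G$)
$z{\left(s \right)} j{\left(7,7 \right)} = \left(-8\right) 0 \cdot 7 \left(-1 + 7\right) = 0 \cdot 7 \cdot 6 = 0 \cdot 42 = 0$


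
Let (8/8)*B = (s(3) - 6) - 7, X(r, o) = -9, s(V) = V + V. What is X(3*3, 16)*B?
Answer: 63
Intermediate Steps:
s(V) = 2*V
B = -7 (B = (2*3 - 6) - 7 = (6 - 6) - 7 = 0 - 7 = -7)
X(3*3, 16)*B = -9*(-7) = 63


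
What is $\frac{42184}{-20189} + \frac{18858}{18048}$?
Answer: $- \frac{63435445}{60728512} \approx -1.0446$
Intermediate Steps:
$\frac{42184}{-20189} + \frac{18858}{18048} = 42184 \left(- \frac{1}{20189}\right) + 18858 \cdot \frac{1}{18048} = - \frac{42184}{20189} + \frac{3143}{3008} = - \frac{63435445}{60728512}$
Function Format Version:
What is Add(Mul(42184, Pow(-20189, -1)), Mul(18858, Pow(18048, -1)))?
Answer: Rational(-63435445, 60728512) ≈ -1.0446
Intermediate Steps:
Add(Mul(42184, Pow(-20189, -1)), Mul(18858, Pow(18048, -1))) = Add(Mul(42184, Rational(-1, 20189)), Mul(18858, Rational(1, 18048))) = Add(Rational(-42184, 20189), Rational(3143, 3008)) = Rational(-63435445, 60728512)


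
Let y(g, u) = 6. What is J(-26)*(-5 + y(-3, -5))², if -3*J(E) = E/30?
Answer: 13/45 ≈ 0.28889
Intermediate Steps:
J(E) = -E/90 (J(E) = -E/(3*30) = -E/90)
J(-26)*(-5 + y(-3, -5))² = (-1/90*(-26))*(-5 + 6)² = (13/45)*1² = (13/45)*1 = 13/45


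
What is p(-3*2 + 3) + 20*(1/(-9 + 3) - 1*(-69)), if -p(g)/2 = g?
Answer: 4148/3 ≈ 1382.7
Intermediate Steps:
p(g) = -2*g
p(-3*2 + 3) + 20*(1/(-9 + 3) - 1*(-69)) = -2*(-3*2 + 3) + 20*(1/(-9 + 3) - 1*(-69)) = -2*(-6 + 3) + 20*(1/(-6) + 69) = -2*(-3) + 20*(-⅙ + 69) = 6 + 20*(413/6) = 6 + 4130/3 = 4148/3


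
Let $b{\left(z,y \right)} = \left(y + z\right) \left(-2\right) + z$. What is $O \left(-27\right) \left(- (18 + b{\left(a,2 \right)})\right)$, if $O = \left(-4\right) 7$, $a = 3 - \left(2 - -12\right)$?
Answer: $-18900$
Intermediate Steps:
$a = -11$ ($a = 3 - \left(2 + 12\right) = 3 - 14 = -11$)
$b{\left(z,y \right)} = - z - 2 y$ ($b{\left(z,y \right)} = \left(- 2 y - 2 z\right) + z = - z - 2 y$)
$O = -28$
$O \left(-27\right) \left(- (18 + b{\left(a,2 \right)})\right) = \left(-28\right) \left(-27\right) \left(- (18 - -7)\right) = 756 \left(- (18 + \left(11 - 4\right))\right) = 756 \left(- (18 + 7)\right) = 756 \left(\left(-1\right) 25\right) = 756 \left(-25\right) = -18900$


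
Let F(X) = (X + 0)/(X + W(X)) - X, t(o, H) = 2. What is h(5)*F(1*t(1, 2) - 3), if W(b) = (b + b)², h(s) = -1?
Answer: -⅔ ≈ -0.66667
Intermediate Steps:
W(b) = 4*b² (W(b) = (2*b)² = 4*b²)
F(X) = -X + X/(X + 4*X²) (F(X) = (X + 0)/(X + 4*X²) - X = X/(X + 4*X²) - X = -X + X/(X + 4*X²))
h(5)*F(1*t(1, 2) - 3) = -(1 - (1*2 - 3) - 4*(1*2 - 3)²)/(1 + 4*(1*2 - 3)) = -(1 - (2 - 3) - 4*(2 - 3)²)/(1 + 4*(2 - 3)) = -(1 - 1*(-1) - 4*(-1)²)/(1 + 4*(-1)) = -(1 + 1 - 4*1)/(1 - 4) = -(1 + 1 - 4)/(-3) = -(-1)*(-2)/3 = -1*⅔ = -⅔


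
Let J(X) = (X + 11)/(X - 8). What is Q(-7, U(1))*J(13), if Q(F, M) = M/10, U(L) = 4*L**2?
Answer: 48/25 ≈ 1.9200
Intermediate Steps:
J(X) = (11 + X)/(-8 + X)
Q(F, M) = M/10 (Q(F, M) = M*(1/10) = M/10)
Q(-7, U(1))*J(13) = ((4*1**2)/10)*((11 + 13)/(-8 + 13)) = ((4*1)/10)*(24/5) = ((1/10)*4)*((1/5)*24) = (2/5)*(24/5) = 48/25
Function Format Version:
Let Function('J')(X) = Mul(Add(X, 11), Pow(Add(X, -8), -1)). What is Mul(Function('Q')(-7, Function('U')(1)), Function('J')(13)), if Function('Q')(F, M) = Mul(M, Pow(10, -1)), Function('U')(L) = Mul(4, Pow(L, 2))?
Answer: Rational(48, 25) ≈ 1.9200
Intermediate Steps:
Function('J')(X) = Mul(Pow(Add(-8, X), -1), Add(11, X)) (Function('J')(X) = Mul(Add(11, X), Pow(Add(-8, X), -1)) = Mul(Pow(Add(-8, X), -1), Add(11, X)))
Function('Q')(F, M) = Mul(Rational(1, 10), M) (Function('Q')(F, M) = Mul(M, Rational(1, 10)) = Mul(Rational(1, 10), M))
Mul(Function('Q')(-7, Function('U')(1)), Function('J')(13)) = Mul(Mul(Rational(1, 10), Mul(4, Pow(1, 2))), Mul(Pow(Add(-8, 13), -1), Add(11, 13))) = Mul(Mul(Rational(1, 10), Mul(4, 1)), Mul(Pow(5, -1), 24)) = Mul(Mul(Rational(1, 10), 4), Mul(Rational(1, 5), 24)) = Mul(Rational(2, 5), Rational(24, 5)) = Rational(48, 25)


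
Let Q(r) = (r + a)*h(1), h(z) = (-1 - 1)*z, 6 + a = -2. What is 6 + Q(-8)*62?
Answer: 1990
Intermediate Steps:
a = -8 (a = -6 - 2 = -8)
h(z) = -2*z
Q(r) = 16 - 2*r (Q(r) = (r - 8)*(-2*1) = (-8 + r)*(-2) = 16 - 2*r)
6 + Q(-8)*62 = 6 + (16 - 2*(-8))*62 = 6 + (16 + 16)*62 = 6 + 32*62 = 6 + 1984 = 1990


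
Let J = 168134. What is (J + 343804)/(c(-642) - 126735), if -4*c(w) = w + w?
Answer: -28441/7023 ≈ -4.0497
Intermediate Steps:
c(w) = -w/2 (c(w) = -(w + w)/4 = -w/2)
(J + 343804)/(c(-642) - 126735) = (168134 + 343804)/(-½*(-642) - 126735) = 511938/(321 - 126735) = 511938/(-126414) = 511938*(-1/126414) = -28441/7023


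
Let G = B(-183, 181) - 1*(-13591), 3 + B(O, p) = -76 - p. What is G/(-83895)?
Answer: -13331/83895 ≈ -0.15890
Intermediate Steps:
B(O, p) = -79 - p (B(O, p) = -3 + (-76 - p) = -79 - p)
G = 13331 (G = (-79 - 1*181) - 1*(-13591) = (-79 - 181) + 13591 = -260 + 13591 = 13331)
G/(-83895) = 13331/(-83895) = 13331*(-1/83895) = -13331/83895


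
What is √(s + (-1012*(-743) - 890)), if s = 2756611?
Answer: √3507637 ≈ 1872.9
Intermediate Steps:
√(s + (-1012*(-743) - 890)) = √(2756611 + (-1012*(-743) - 890)) = √(2756611 + (751916 - 890)) = √(2756611 + 751026) = √3507637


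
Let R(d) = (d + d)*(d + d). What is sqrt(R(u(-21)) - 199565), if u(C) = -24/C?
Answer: I*sqrt(9778429)/7 ≈ 446.72*I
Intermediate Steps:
R(d) = 4*d**2 (R(d) = (2*d)*(2*d) = 4*d**2)
sqrt(R(u(-21)) - 199565) = sqrt(4*(-24/(-21))**2 - 199565) = sqrt(4*(-24*(-1/21))**2 - 199565) = sqrt(4*(8/7)**2 - 199565) = sqrt(4*(64/49) - 199565) = sqrt(256/49 - 199565) = sqrt(-9778429/49) = I*sqrt(9778429)/7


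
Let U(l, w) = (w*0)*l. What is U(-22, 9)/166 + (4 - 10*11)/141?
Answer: -106/141 ≈ -0.75177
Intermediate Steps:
U(l, w) = 0 (U(l, w) = 0*l = 0)
U(-22, 9)/166 + (4 - 10*11)/141 = 0/166 + (4 - 10*11)/141 = 0*(1/166) + (4 - 110)*(1/141) = 0 - 106*1/141 = 0 - 106/141 = -106/141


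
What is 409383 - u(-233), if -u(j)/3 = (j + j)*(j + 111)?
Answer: 579939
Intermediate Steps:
u(j) = -6*j*(111 + j) (u(j) = -3*(j + j)*(j + 111) = -3*2*j*(111 + j) = -6*j*(111 + j))
409383 - u(-233) = 409383 - (-6)*(-233)*(111 - 233) = 409383 - (-6)*(-233)*(-122) = 409383 - 1*(-170556) = 409383 + 170556 = 579939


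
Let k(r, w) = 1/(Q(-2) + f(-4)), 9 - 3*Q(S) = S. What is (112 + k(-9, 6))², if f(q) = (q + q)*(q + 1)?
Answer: 86471401/6889 ≈ 12552.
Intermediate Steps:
f(q) = 2*q*(1 + q) (f(q) = (2*q)*(1 + q) = 2*q*(1 + q))
Q(S) = 3 - S/3
k(r, w) = 3/83 (k(r, w) = 1/((3 - ⅓*(-2)) + 2*(-4)*(1 - 4)) = 1/((3 + ⅔) + 2*(-4)*(-3)) = 1/(11/3 + 24) = 1/(83/3) = 3/83)
(112 + k(-9, 6))² = (112 + 3/83)² = (9299/83)² = 86471401/6889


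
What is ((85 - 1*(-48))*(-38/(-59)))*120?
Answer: 606480/59 ≈ 10279.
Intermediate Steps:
((85 - 1*(-48))*(-38/(-59)))*120 = ((85 + 48)*(-38*(-1/59)))*120 = (133*(38/59))*120 = (5054/59)*120 = 606480/59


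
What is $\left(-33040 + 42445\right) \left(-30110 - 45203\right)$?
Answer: $-708318765$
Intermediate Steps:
$\left(-33040 + 42445\right) \left(-30110 - 45203\right) = 9405 \left(-75313\right) = -708318765$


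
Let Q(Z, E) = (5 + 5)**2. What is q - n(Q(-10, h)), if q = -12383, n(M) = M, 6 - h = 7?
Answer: -12483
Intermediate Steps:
h = -1 (h = 6 - 1*7 = 6 - 7 = -1)
Q(Z, E) = 100 (Q(Z, E) = 10**2 = 100)
q - n(Q(-10, h)) = -12383 - 1*100 = -12383 - 100 = -12483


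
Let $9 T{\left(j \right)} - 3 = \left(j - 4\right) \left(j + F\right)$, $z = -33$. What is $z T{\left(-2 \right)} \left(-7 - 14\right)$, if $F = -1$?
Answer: $1617$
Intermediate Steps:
$T{\left(j \right)} = \frac{1}{3} + \frac{\left(-1 + j\right) \left(-4 + j\right)}{9}$ ($T{\left(j \right)} = \frac{1}{3} + \frac{\left(j - 4\right) \left(j - 1\right)}{9} = \frac{1}{3} + \frac{\left(-4 + j\right) \left(-1 + j\right)}{9} = \frac{1}{3} + \frac{\left(-1 + j\right) \left(-4 + j\right)}{9}$)
$z T{\left(-2 \right)} \left(-7 - 14\right) = - 33 \left(\frac{7}{9} - - \frac{10}{9} + \frac{\left(-2\right)^{2}}{9}\right) \left(-7 - 14\right) = - 33 \left(\frac{7}{9} + \frac{10}{9} + \frac{1}{9} \cdot 4\right) \left(-7 - 14\right) = - 33 \left(\frac{7}{9} + \frac{10}{9} + \frac{4}{9}\right) \left(-21\right) = \left(-33\right) \frac{7}{3} \left(-21\right) = \left(-77\right) \left(-21\right) = 1617$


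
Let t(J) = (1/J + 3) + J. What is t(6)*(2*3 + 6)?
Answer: 110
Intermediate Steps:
t(J) = 3 + J + 1/J (t(J) = (1/J + 3) + J = (3 + 1/J) + J = 3 + J + 1/J)
t(6)*(2*3 + 6) = (3 + 6 + 1/6)*(2*3 + 6) = (3 + 6 + ⅙)*(6 + 6) = (55/6)*12 = 110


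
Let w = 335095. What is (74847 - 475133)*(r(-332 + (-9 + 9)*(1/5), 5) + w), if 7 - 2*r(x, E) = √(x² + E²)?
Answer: -134135238171 + 200143*√110249 ≈ -1.3407e+11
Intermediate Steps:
r(x, E) = 7/2 - √(E² + x²)/2 (r(x, E) = 7/2 - √(x² + E²)/2 = 7/2 - √(E² + x²)/2)
(74847 - 475133)*(r(-332 + (-9 + 9)*(1/5), 5) + w) = (74847 - 475133)*((7/2 - √(5² + (-332 + (-9 + 9)*(1/5))²)/2) + 335095) = -400286*((7/2 - √(25 + (-332 + 0*(1*(⅕)))²)/2) + 335095) = -400286*((7/2 - √(25 + (-332 + 0*(⅕))²)/2) + 335095) = -400286*((7/2 - √(25 + (-332 + 0)²)/2) + 335095) = -400286*((7/2 - √(25 + (-332)²)/2) + 335095) = -400286*((7/2 - √(25 + 110224)/2) + 335095) = -400286*((7/2 - √110249/2) + 335095) = -400286*(670197/2 - √110249/2) = -134135238171 + 200143*√110249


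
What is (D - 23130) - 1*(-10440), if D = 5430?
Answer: -7260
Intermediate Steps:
(D - 23130) - 1*(-10440) = (5430 - 23130) - 1*(-10440) = -17700 + 10440 = -7260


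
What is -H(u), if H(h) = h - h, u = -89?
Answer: 0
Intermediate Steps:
H(h) = 0
-H(u) = -1*0 = 0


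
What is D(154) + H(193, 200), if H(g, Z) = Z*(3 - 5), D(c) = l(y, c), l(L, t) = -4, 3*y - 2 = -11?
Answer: -404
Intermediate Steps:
y = -3 (y = 2/3 + (1/3)*(-11) = 2/3 - 11/3 = -3)
D(c) = -4
H(g, Z) = -2*Z (H(g, Z) = Z*(-2) = -2*Z)
D(154) + H(193, 200) = -4 - 2*200 = -4 - 400 = -404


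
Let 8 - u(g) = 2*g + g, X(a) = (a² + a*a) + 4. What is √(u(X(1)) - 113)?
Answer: I*√123 ≈ 11.091*I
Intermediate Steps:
X(a) = 4 + 2*a² (X(a) = (a² + a²) + 4 = 2*a² + 4 = 4 + 2*a²)
u(g) = 8 - 3*g (u(g) = 8 - (2*g + g) = 8 - 3*g)
√(u(X(1)) - 113) = √((8 - 3*(4 + 2*1²)) - 113) = √((8 - 3*(4 + 2*1)) - 113) = √((8 - 3*(4 + 2)) - 113) = √((8 - 3*6) - 113) = √((8 - 18) - 113) = √(-10 - 113) = √(-123) = I*√123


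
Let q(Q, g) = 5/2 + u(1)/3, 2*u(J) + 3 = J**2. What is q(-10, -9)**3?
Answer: 2197/216 ≈ 10.171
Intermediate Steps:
u(J) = -3/2 + J**2/2
q(Q, g) = 13/6 (q(Q, g) = 5/2 + (-3/2 + (1/2)*1**2)/3 = 5*(1/2) + (-3/2 + (1/2)*1)*(1/3) = 5/2 + (-3/2 + 1/2)*(1/3) = 5/2 - 1*1/3 = 5/2 - 1/3 = 13/6)
q(-10, -9)**3 = (13/6)**3 = 2197/216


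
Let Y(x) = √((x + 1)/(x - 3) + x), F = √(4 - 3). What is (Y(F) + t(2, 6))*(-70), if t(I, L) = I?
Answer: -140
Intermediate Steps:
F = 1 (F = √1 = 1)
Y(x) = √(x + (1 + x)/(-3 + x)) (Y(x) = √((1 + x)/(-3 + x) + x) = √(x + (1 + x)/(-3 + x)))
(Y(F) + t(2, 6))*(-70) = (√((1 + 1 + 1*(-3 + 1))/(-3 + 1)) + 2)*(-70) = (√((1 + 1 + 1*(-2))/(-2)) + 2)*(-70) = (√(-(1 + 1 - 2)/2) + 2)*(-70) = (√(-½*0) + 2)*(-70) = (√0 + 2)*(-70) = (0 + 2)*(-70) = 2*(-70) = -140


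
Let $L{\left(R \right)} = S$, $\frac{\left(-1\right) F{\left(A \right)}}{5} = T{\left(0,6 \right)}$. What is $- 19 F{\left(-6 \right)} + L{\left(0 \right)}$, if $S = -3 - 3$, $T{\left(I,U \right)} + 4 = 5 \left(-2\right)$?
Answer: $-1336$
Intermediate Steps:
$T{\left(I,U \right)} = -14$ ($T{\left(I,U \right)} = -4 + 5 \left(-2\right) = -4 - 10 = -14$)
$F{\left(A \right)} = 70$ ($F{\left(A \right)} = \left(-5\right) \left(-14\right) = 70$)
$S = -6$ ($S = -3 - 3 = -6$)
$L{\left(R \right)} = -6$
$- 19 F{\left(-6 \right)} + L{\left(0 \right)} = \left(-19\right) 70 - 6 = -1330 - 6 = -1336$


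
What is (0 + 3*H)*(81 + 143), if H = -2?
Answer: -1344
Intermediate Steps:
(0 + 3*H)*(81 + 143) = (0 + 3*(-2))*(81 + 143) = (0 - 6)*224 = -6*224 = -1344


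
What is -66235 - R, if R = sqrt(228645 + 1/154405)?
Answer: -66235 - sqrt(5451103500950530)/154405 ≈ -66713.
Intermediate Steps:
R = sqrt(5451103500950530)/154405 (R = sqrt(228645 + 1/154405) = sqrt(35303931226/154405) = sqrt(5451103500950530)/154405 ≈ 478.17)
-66235 - R = -66235 - sqrt(5451103500950530)/154405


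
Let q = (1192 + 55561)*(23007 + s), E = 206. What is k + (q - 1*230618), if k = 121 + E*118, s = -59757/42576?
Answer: 18526668620737/14192 ≈ 1.3054e+9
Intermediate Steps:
s = -19919/14192 (s = -59757*1/42576 = -19919/14192 ≈ -1.4035)
q = 18529594855025/14192 (q = (1192 + 55561)*(23007 - 19919/14192) = 56753*(326495425/14192) = 18529594855025/14192 ≈ 1.3056e+9)
k = 24429 (k = 121 + 206*118 = 121 + 24308 = 24429)
k + (q - 1*230618) = 24429 + (18529594855025/14192 - 1*230618) = 24429 + (18529594855025/14192 - 230618) = 24429 + 18526321924369/14192 = 18526668620737/14192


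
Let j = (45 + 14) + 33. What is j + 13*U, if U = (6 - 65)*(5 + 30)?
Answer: -26753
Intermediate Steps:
j = 92 (j = 59 + 33 = 92)
U = -2065 (U = -59*35 = -2065)
j + 13*U = 92 + 13*(-2065) = 92 - 26845 = -26753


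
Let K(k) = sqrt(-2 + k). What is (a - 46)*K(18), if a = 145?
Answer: 396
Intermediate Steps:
(a - 46)*K(18) = (145 - 46)*sqrt(-2 + 18) = 99*sqrt(16) = 99*4 = 396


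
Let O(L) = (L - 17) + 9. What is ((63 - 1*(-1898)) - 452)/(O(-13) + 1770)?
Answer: 503/583 ≈ 0.86278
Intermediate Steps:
O(L) = -8 + L (O(L) = (-17 + L) + 9 = -8 + L)
((63 - 1*(-1898)) - 452)/(O(-13) + 1770) = ((63 - 1*(-1898)) - 452)/((-8 - 13) + 1770) = ((63 + 1898) - 452)/(-21 + 1770) = (1961 - 452)/1749 = 1509*(1/1749) = 503/583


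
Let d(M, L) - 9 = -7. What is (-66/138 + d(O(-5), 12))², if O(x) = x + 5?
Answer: 1225/529 ≈ 2.3157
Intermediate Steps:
O(x) = 5 + x
d(M, L) = 2 (d(M, L) = 9 - 7 = 2)
(-66/138 + d(O(-5), 12))² = (-66/138 + 2)² = (-66*1/138 + 2)² = (-11/23 + 2)² = (35/23)² = 1225/529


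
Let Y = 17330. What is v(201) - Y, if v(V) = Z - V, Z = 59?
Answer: -17472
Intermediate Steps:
v(V) = 59 - V
v(201) - Y = (59 - 1*201) - 1*17330 = (59 - 201) - 17330 = -142 - 17330 = -17472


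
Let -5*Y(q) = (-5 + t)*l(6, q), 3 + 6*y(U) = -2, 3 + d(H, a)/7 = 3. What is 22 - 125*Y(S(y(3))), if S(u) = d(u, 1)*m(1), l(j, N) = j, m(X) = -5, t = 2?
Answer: -428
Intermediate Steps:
d(H, a) = 0 (d(H, a) = -21 + 7*3 = -21 + 21 = 0)
y(U) = -⅚ (y(U) = -½ + (⅙)*(-2) = -½ - ⅓ = -⅚)
S(u) = 0 (S(u) = 0*(-5) = 0)
Y(q) = 18/5 (Y(q) = -(-5 + 2)*6/5 = -(-3)*6/5 = -⅕*(-18) = 18/5)
22 - 125*Y(S(y(3))) = 22 - 125*18/5 = 22 - 450 = -428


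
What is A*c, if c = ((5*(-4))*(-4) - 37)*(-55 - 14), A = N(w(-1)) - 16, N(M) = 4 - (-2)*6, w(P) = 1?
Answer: 0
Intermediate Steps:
N(M) = 16 (N(M) = 4 - 1*(-12) = 4 + 12 = 16)
A = 0 (A = 16 - 16 = 0)
c = -2967 (c = (-20*(-4) - 37)*(-69) = (80 - 37)*(-69) = 43*(-69) = -2967)
A*c = 0*(-2967) = 0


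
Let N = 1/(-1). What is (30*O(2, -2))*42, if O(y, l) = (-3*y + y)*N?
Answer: 5040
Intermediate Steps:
N = -1
O(y, l) = 2*y (O(y, l) = (-3*y + y)*(-1) = -2*y*(-1) = 2*y)
(30*O(2, -2))*42 = (30*(2*2))*42 = (30*4)*42 = 120*42 = 5040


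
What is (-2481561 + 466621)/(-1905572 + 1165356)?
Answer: 503735/185054 ≈ 2.7221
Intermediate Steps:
(-2481561 + 466621)/(-1905572 + 1165356) = -2014940/(-740216) = -2014940*(-1/740216) = 503735/185054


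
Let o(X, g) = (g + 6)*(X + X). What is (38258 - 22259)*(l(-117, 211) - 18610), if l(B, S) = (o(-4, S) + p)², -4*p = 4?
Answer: 47973945441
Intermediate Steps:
p = -1 (p = -¼*4 = -1)
o(X, g) = 2*X*(6 + g) (o(X, g) = (6 + g)*(2*X) = 2*X*(6 + g))
l(B, S) = (-49 - 8*S)² (l(B, S) = (2*(-4)*(6 + S) - 1)² = ((-48 - 8*S) - 1)² = (-49 - 8*S)²)
(38258 - 22259)*(l(-117, 211) - 18610) = (38258 - 22259)*((49 + 8*211)² - 18610) = 15999*((49 + 1688)² - 18610) = 15999*(1737² - 18610) = 15999*(3017169 - 18610) = 15999*2998559 = 47973945441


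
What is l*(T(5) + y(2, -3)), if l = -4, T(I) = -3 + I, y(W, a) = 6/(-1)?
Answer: 16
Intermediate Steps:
y(W, a) = -6 (y(W, a) = 6*(-1) = -6)
l*(T(5) + y(2, -3)) = -4*((-3 + 5) - 6) = -4*(2 - 6) = -4*(-4) = 16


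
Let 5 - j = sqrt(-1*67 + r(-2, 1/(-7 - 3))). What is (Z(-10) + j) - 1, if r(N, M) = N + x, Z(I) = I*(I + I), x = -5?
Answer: 204 - I*sqrt(74) ≈ 204.0 - 8.6023*I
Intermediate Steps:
Z(I) = 2*I**2 (Z(I) = I*(2*I) = 2*I**2)
r(N, M) = -5 + N (r(N, M) = N - 5 = -5 + N)
j = 5 - I*sqrt(74) (j = 5 - sqrt(-1*67 + (-5 - 2)) = 5 - sqrt(-67 - 7) = 5 - sqrt(-74) = 5 - I*sqrt(74) ≈ 5.0 - 8.6023*I)
(Z(-10) + j) - 1 = (2*(-10)**2 + (5 - I*sqrt(74))) - 1 = (2*100 + (5 - I*sqrt(74))) - 1 = (200 + (5 - I*sqrt(74))) - 1 = (205 - I*sqrt(74)) - 1 = 204 - I*sqrt(74)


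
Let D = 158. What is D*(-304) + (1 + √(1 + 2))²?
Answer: -48028 + 2*√3 ≈ -48025.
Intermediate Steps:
D*(-304) + (1 + √(1 + 2))² = 158*(-304) + (1 + √(1 + 2))² = -48032 + (1 + √3)²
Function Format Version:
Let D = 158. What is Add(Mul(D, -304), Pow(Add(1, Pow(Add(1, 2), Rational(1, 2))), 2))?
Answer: Add(-48028, Mul(2, Pow(3, Rational(1, 2)))) ≈ -48025.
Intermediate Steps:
Add(Mul(D, -304), Pow(Add(1, Pow(Add(1, 2), Rational(1, 2))), 2)) = Add(Mul(158, -304), Pow(Add(1, Pow(Add(1, 2), Rational(1, 2))), 2)) = Add(-48032, Pow(Add(1, Pow(3, Rational(1, 2))), 2))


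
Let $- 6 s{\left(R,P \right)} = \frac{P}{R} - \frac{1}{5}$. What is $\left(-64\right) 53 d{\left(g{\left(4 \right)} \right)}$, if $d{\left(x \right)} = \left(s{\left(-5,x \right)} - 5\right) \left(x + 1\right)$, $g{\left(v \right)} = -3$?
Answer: $- \frac{515584}{15} \approx -34372.0$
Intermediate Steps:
$s{\left(R,P \right)} = \frac{1}{30} - \frac{P}{6 R}$ ($s{\left(R,P \right)} = - \frac{\frac{P}{R} - \frac{1}{5}}{6} = - \frac{- \frac{1}{5} + \frac{P}{R}}{6} = \frac{1}{30} - \frac{P}{6 R}$)
$d{\left(x \right)} = \left(1 + x\right) \left(- \frac{149}{30} + \frac{x}{30}\right)$ ($d{\left(x \right)} = \left(\frac{-5 - 5 x}{30 \left(-5\right)} - 5\right) \left(x + 1\right) = \left(\frac{1}{30} \left(- \frac{1}{5}\right) \left(-5 - 5 x\right) - 5\right) \left(1 + x\right) = \left(\left(\frac{1}{30} + \frac{x}{30}\right) - 5\right) \left(1 + x\right) = \left(- \frac{149}{30} + \frac{x}{30}\right) \left(1 + x\right) = \left(1 + x\right) \left(- \frac{149}{30} + \frac{x}{30}\right)$)
$\left(-64\right) 53 d{\left(g{\left(4 \right)} \right)} = \left(-64\right) 53 \left(- \frac{149}{30} - - \frac{74}{5} + \frac{\left(-3\right)^{2}}{30}\right) = - 3392 \left(- \frac{149}{30} + \frac{74}{5} + \frac{1}{30} \cdot 9\right) = - 3392 \left(- \frac{149}{30} + \frac{74}{5} + \frac{3}{10}\right) = \left(-3392\right) \frac{152}{15} = - \frac{515584}{15}$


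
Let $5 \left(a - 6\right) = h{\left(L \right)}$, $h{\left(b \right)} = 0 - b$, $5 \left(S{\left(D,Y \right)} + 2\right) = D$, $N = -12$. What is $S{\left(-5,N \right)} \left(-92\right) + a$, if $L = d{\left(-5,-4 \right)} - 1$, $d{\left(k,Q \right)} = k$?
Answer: $\frac{1416}{5} \approx 283.2$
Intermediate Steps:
$S{\left(D,Y \right)} = -2 + \frac{D}{5}$
$L = -6$ ($L = -5 - 1 = -6$)
$h{\left(b \right)} = - b$
$a = \frac{36}{5}$ ($a = 6 + \frac{\left(-1\right) \left(-6\right)}{5} = 6 + \frac{1}{5} \cdot 6 = 6 + \frac{6}{5} = \frac{36}{5} \approx 7.2$)
$S{\left(-5,N \right)} \left(-92\right) + a = \left(-2 + \frac{1}{5} \left(-5\right)\right) \left(-92\right) + \frac{36}{5} = \left(-2 - 1\right) \left(-92\right) + \frac{36}{5} = \left(-3\right) \left(-92\right) + \frac{36}{5} = 276 + \frac{36}{5} = \frac{1416}{5}$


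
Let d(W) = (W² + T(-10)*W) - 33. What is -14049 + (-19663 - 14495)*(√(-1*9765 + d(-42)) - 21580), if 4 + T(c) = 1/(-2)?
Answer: 737115591 - 34158*I*√7845 ≈ 7.3712e+8 - 3.0254e+6*I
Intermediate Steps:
T(c) = -9/2 (T(c) = -4 + 1/(-2) = -4 - ½ = -9/2)
d(W) = -33 + W² - 9*W/2 (d(W) = (W² - 9*W/2) - 33 = -33 + W² - 9*W/2)
-14049 + (-19663 - 14495)*(√(-1*9765 + d(-42)) - 21580) = -14049 + (-19663 - 14495)*(√(-1*9765 + (-33 + (-42)² - 9/2*(-42))) - 21580) = -14049 - 34158*(√(-9765 + (-33 + 1764 + 189)) - 21580) = -14049 - 34158*(√(-9765 + 1920) - 21580) = -14049 - 34158*(√(-7845) - 21580) = -14049 - 34158*(I*√7845 - 21580) = -14049 - 34158*(-21580 + I*√7845) = -14049 + (737129640 - 34158*I*√7845) = 737115591 - 34158*I*√7845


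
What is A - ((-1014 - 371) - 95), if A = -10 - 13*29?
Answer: 1093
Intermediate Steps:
A = -387 (A = -10 - 377 = -387)
A - ((-1014 - 371) - 95) = -387 - ((-1014 - 371) - 95) = -387 - (-1385 - 95) = -387 - 1*(-1480) = -387 + 1480 = 1093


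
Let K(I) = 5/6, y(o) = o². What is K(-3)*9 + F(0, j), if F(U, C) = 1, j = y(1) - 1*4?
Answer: 17/2 ≈ 8.5000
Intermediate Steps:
j = -3 (j = 1² - 1*4 = 1 - 4 = -3)
K(I) = ⅚ (K(I) = 5*(⅙) = ⅚)
K(-3)*9 + F(0, j) = (⅚)*9 + 1 = 15/2 + 1 = 17/2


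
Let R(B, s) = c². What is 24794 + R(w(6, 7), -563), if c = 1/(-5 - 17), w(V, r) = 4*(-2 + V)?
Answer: 12000297/484 ≈ 24794.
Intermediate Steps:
w(V, r) = -8 + 4*V
c = -1/22 (c = 1/(-22) = -1/22 ≈ -0.045455)
R(B, s) = 1/484 (R(B, s) = (-1/22)² = 1/484)
24794 + R(w(6, 7), -563) = 24794 + 1/484 = 12000297/484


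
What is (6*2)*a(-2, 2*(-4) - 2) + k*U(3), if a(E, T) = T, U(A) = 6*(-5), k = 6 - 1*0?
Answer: -300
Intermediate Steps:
k = 6 (k = 6 + 0 = 6)
U(A) = -30
(6*2)*a(-2, 2*(-4) - 2) + k*U(3) = (6*2)*(2*(-4) - 2) + 6*(-30) = 12*(-8 - 2) - 180 = 12*(-10) - 180 = -120 - 180 = -300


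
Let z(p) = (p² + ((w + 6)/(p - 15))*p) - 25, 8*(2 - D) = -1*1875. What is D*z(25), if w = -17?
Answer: 2165195/16 ≈ 1.3532e+5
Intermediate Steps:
D = 1891/8 (D = 2 - (-1)*1875/8 = 2 - ⅛*(-1875) = 2 + 1875/8 = 1891/8 ≈ 236.38)
z(p) = -25 + p² - 11*p/(-15 + p) (z(p) = (p² + ((-17 + 6)/(p - 15))*p) - 25 = (p² + (-11/(-15 + p))*p) - 25 = (p² - 11*p/(-15 + p)) - 25 = -25 + p² - 11*p/(-15 + p))
D*z(25) = 1891*((375 + 25³ - 36*25 - 15*25²)/(-15 + 25))/8 = 1891*((375 + 15625 - 900 - 15*625)/10)/8 = 1891*((375 + 15625 - 900 - 9375)/10)/8 = 1891*((⅒)*5725)/8 = (1891/8)*(1145/2) = 2165195/16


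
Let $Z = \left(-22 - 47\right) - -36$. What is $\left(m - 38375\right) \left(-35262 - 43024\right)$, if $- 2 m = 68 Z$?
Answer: $2916388358$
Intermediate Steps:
$Z = -33$ ($Z = \left(-22 - 47\right) + 36 = -69 + 36 = -33$)
$m = 1122$ ($m = - \frac{68 \left(-33\right)}{2} = \left(- \frac{1}{2}\right) \left(-2244\right) = 1122$)
$\left(m - 38375\right) \left(-35262 - 43024\right) = \left(1122 - 38375\right) \left(-35262 - 43024\right) = \left(-37253\right) \left(-78286\right) = 2916388358$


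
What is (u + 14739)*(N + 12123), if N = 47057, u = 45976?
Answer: 3593113700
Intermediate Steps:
(u + 14739)*(N + 12123) = (45976 + 14739)*(47057 + 12123) = 60715*59180 = 3593113700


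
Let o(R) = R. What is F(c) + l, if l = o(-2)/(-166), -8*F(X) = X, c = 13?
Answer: -1071/664 ≈ -1.6130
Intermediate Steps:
F(X) = -X/8
l = 1/83 (l = -2/(-166) = -2*(-1/166) = 1/83 ≈ 0.012048)
F(c) + l = -⅛*13 + 1/83 = -13/8 + 1/83 = -1071/664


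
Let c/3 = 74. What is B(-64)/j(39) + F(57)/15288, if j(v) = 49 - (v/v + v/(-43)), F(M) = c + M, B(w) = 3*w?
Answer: -13958999/3572296 ≈ -3.9076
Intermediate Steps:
c = 222 (c = 3*74 = 222)
F(M) = 222 + M
j(v) = 48 + v/43 (j(v) = 49 - (1 + v*(-1/43)) = 49 - (1 - v/43) = 49 + (-1 + v/43) = 48 + v/43)
B(-64)/j(39) + F(57)/15288 = (3*(-64))/(48 + (1/43)*39) + (222 + 57)/15288 = -192/(48 + 39/43) + 279*(1/15288) = -192/2103/43 + 93/5096 = -192*43/2103 + 93/5096 = -2752/701 + 93/5096 = -13958999/3572296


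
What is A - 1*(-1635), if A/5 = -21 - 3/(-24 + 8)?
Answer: 24495/16 ≈ 1530.9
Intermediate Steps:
A = -1665/16 (A = 5*(-21 - 3/(-24 + 8)) = 5*(-21 - 3/(-16)) = 5*(-21 - 1/16*(-3)) = 5*(-21 + 3/16) = 5*(-333/16) = -1665/16 ≈ -104.06)
A - 1*(-1635) = -1665/16 - 1*(-1635) = -1665/16 + 1635 = 24495/16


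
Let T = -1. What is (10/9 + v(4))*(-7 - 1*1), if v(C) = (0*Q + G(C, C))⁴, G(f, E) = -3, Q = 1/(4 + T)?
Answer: -5912/9 ≈ -656.89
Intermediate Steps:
Q = ⅓ (Q = 1/(4 - 1) = 1/3 = ⅓ ≈ 0.33333)
v(C) = 81 (v(C) = (0*(⅓) - 3)⁴ = (0 - 3)⁴ = (-3)⁴ = 81)
(10/9 + v(4))*(-7 - 1*1) = (10/9 + 81)*(-7 - 1*1) = (10*(⅑) + 81)*(-7 - 1) = (10/9 + 81)*(-8) = (739/9)*(-8) = -5912/9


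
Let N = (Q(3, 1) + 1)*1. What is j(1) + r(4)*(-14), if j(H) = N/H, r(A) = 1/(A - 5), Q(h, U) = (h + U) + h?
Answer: 22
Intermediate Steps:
Q(h, U) = U + 2*h (Q(h, U) = (U + h) + h = U + 2*h)
r(A) = 1/(-5 + A)
N = 8 (N = ((1 + 2*3) + 1)*1 = ((1 + 6) + 1)*1 = (7 + 1)*1 = 8*1 = 8)
j(H) = 8/H
j(1) + r(4)*(-14) = 8/1 - 14/(-5 + 4) = 8*1 - 14/(-1) = 8 - 1*(-14) = 8 + 14 = 22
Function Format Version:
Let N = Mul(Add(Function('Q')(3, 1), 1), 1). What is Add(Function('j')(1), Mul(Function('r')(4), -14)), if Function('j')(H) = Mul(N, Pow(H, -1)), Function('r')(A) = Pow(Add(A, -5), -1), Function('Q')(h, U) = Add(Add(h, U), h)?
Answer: 22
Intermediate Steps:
Function('Q')(h, U) = Add(U, Mul(2, h)) (Function('Q')(h, U) = Add(Add(U, h), h) = Add(U, Mul(2, h)))
Function('r')(A) = Pow(Add(-5, A), -1)
N = 8 (N = Mul(Add(Add(1, Mul(2, 3)), 1), 1) = Mul(Add(Add(1, 6), 1), 1) = Mul(Add(7, 1), 1) = Mul(8, 1) = 8)
Function('j')(H) = Mul(8, Pow(H, -1))
Add(Function('j')(1), Mul(Function('r')(4), -14)) = Add(Mul(8, Pow(1, -1)), Mul(Pow(Add(-5, 4), -1), -14)) = Add(Mul(8, 1), Mul(Pow(-1, -1), -14)) = Add(8, Mul(-1, -14)) = Add(8, 14) = 22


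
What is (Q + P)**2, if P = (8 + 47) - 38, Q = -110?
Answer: 8649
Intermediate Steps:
P = 17 (P = 55 - 38 = 17)
(Q + P)**2 = (-110 + 17)**2 = (-93)**2 = 8649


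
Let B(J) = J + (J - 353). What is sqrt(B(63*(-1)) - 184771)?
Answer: 5*I*sqrt(7410) ≈ 430.41*I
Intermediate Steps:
B(J) = -353 + 2*J (B(J) = J + (-353 + J) = -353 + 2*J)
sqrt(B(63*(-1)) - 184771) = sqrt((-353 + 2*(63*(-1))) - 184771) = sqrt((-353 + 2*(-63)) - 184771) = sqrt((-353 - 126) - 184771) = sqrt(-479 - 184771) = sqrt(-185250) = 5*I*sqrt(7410)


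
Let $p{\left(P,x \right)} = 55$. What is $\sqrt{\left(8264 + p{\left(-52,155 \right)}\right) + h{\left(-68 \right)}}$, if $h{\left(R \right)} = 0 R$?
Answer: $\sqrt{8319} \approx 91.208$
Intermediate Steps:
$h{\left(R \right)} = 0$
$\sqrt{\left(8264 + p{\left(-52,155 \right)}\right) + h{\left(-68 \right)}} = \sqrt{\left(8264 + 55\right) + 0} = \sqrt{8319 + 0} = \sqrt{8319}$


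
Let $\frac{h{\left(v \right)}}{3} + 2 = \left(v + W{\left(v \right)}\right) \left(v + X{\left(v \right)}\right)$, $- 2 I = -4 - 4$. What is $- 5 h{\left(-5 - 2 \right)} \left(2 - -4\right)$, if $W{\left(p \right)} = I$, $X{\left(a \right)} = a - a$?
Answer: $-1710$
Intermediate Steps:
$X{\left(a \right)} = 0$
$I = 4$ ($I = - \frac{-4 - 4}{2} = \left(- \frac{1}{2}\right) \left(-8\right) = 4$)
$W{\left(p \right)} = 4$
$h{\left(v \right)} = -6 + 3 v \left(4 + v\right)$ ($h{\left(v \right)} = -6 + 3 \left(v + 4\right) \left(v + 0\right) = -6 + 3 \left(4 + v\right) v = -6 + 3 v \left(4 + v\right)$)
$- 5 h{\left(-5 - 2 \right)} \left(2 - -4\right) = - 5 \left(-6 + 3 \left(-5 - 2\right)^{2} + 12 \left(-5 - 2\right)\right) \left(2 - -4\right) = - 5 \left(-6 + 3 \left(-5 - 2\right)^{2} + 12 \left(-5 - 2\right)\right) \left(2 + 4\right) = - 5 \left(-6 + 3 \left(-7\right)^{2} + 12 \left(-7\right)\right) 6 = - 5 \left(-6 + 3 \cdot 49 - 84\right) 6 = - 5 \left(-6 + 147 - 84\right) 6 = \left(-5\right) 57 \cdot 6 = \left(-285\right) 6 = -1710$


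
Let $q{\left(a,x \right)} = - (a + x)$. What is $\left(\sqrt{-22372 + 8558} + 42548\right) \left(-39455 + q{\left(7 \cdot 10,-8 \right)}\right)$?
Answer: $-1681369316 - 39517 i \sqrt{13814} \approx -1.6814 \cdot 10^{9} - 4.6446 \cdot 10^{6} i$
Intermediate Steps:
$q{\left(a,x \right)} = - a - x$
$\left(\sqrt{-22372 + 8558} + 42548\right) \left(-39455 + q{\left(7 \cdot 10,-8 \right)}\right) = \left(\sqrt{-22372 + 8558} + 42548\right) \left(-39455 - \left(-8 + 7 \cdot 10\right)\right) = \left(\sqrt{-13814} + 42548\right) \left(-39455 + \left(\left(-1\right) 70 + 8\right)\right) = \left(i \sqrt{13814} + 42548\right) \left(-39455 + \left(-70 + 8\right)\right) = \left(42548 + i \sqrt{13814}\right) \left(-39455 - 62\right) = \left(42548 + i \sqrt{13814}\right) \left(-39517\right) = -1681369316 - 39517 i \sqrt{13814}$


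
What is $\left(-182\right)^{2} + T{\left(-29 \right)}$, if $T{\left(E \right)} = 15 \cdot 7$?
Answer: $33229$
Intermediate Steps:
$T{\left(E \right)} = 105$
$\left(-182\right)^{2} + T{\left(-29 \right)} = \left(-182\right)^{2} + 105 = 33124 + 105 = 33229$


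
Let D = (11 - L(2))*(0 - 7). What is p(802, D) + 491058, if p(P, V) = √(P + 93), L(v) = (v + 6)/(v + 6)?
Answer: 491058 + √895 ≈ 4.9109e+5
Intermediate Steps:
L(v) = 1 (L(v) = (6 + v)/(6 + v) = 1)
D = -70 (D = (11 - 1*1)*(0 - 7) = (11 - 1)*(-7) = 10*(-7) = -70)
p(P, V) = √(93 + P)
p(802, D) + 491058 = √(93 + 802) + 491058 = √895 + 491058 = 491058 + √895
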